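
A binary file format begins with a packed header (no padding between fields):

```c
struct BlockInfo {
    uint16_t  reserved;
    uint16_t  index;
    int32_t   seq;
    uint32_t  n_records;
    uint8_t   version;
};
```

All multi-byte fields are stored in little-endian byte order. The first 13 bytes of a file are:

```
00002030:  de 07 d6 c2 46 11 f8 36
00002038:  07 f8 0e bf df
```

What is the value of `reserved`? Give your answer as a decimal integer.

2014

`reserved` is the first field, at byte offset 0, occupying 2 bytes.
Bytes at offsets 0..1: DE 07.
Little-endian: lowest address holds the least-significant byte.
Reassemble most-significant byte first: 07 DE → 0x07DE.
0x07DE = 2014.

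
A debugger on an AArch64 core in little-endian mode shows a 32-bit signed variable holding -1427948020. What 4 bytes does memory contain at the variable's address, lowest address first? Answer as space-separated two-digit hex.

Two's complement of -1427948020 in 32 bits: 1427948020 = 0x551CC1F4; invert → 0xAAE33E0B; add 1 → 0xAAE33E0C.
Split into bytes (most-significant first): AA E3 3E 0C.
Little-endian: lowest address holds the least-significant byte.
So at ascending addresses the bytes are 0C 3E E3 AA.

0C 3E E3 AA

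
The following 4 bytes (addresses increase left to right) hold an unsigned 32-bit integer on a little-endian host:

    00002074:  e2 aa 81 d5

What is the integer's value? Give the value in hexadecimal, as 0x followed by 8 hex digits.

Little-endian: lowest address holds the least-significant byte.
Reassemble most-significant byte first: D5 81 AA E2 → 0xD581AAE2.

0xD581AAE2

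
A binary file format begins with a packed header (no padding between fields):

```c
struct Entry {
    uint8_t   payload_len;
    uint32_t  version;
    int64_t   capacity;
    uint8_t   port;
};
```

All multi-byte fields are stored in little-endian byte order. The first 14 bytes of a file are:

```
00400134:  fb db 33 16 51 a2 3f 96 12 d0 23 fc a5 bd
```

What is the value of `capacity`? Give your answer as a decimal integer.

-6486269986748350558

`capacity` follows `payload_len` (1 B), `version` (4 B), so it starts at offset 1 + 4 = 5 and occupies 8 bytes.
Bytes at offsets 5..12: A2 3F 96 12 D0 23 FC A5.
In little-endian order the low byte comes first in memory.
Reassemble most-significant byte first: A5 FC 23 D0 12 96 3F A2 → 0xA5FC23D012963FA2.
Top bit is set, so as a signed 64-bit value this is 0xA5FC23D012963FA2 − 2^64 = -6486269986748350558.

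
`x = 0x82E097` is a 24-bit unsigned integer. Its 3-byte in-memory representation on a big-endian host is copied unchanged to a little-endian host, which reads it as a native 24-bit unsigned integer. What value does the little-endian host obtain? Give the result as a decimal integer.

Stored big-endian, the bytes at ascending addresses are 82 E0 97.
Read back as little-endian, the first byte is least significant, giving 0x97E082.
0x97E082 = 9953410.

9953410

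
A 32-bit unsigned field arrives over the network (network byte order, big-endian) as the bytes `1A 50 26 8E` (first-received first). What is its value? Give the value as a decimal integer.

441460366

Big-endian: lowest address holds the most-significant byte.
The bytes are already most-significant first: 0x1A50268E.
0x1A50268E = 441460366.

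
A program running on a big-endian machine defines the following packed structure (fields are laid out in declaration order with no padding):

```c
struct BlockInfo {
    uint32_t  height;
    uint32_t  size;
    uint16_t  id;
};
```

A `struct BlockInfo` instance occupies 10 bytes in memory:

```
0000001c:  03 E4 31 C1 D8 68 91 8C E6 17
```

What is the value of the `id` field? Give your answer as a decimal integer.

`id` follows `height` (4 B), `size` (4 B), so it starts at offset 4 + 4 = 8 and occupies 2 bytes.
Bytes at offsets 8..9: E6 17.
Big-endian stores the most-significant byte at the lowest address.
The bytes are already most-significant first: 0xE617.
0xE617 = 58903.

58903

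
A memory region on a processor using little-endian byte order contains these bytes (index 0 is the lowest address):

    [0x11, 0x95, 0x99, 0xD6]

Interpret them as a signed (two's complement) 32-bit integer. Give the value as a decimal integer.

-694577903

Little-endian: lowest address holds the least-significant byte.
Reassemble most-significant byte first: D6 99 95 11 → 0xD6999511.
Top bit is set, so as a signed 32-bit value this is 0xD6999511 − 2^32 = -694577903.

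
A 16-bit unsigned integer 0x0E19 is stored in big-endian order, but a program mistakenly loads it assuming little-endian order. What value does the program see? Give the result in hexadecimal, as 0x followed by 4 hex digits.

Stored big-endian, the bytes at ascending addresses are 0E 19.
Read back as little-endian, the first byte is least significant, giving 0x190E.

0x190E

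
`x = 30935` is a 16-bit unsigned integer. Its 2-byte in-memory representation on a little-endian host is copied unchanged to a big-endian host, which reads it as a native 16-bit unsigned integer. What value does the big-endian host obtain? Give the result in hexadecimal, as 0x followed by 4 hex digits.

0xD778

30935 in 16-bit hexadecimal is 0x78D7.
Stored little-endian, the bytes at ascending addresses are D7 78.
Read back as big-endian, the last byte is least significant, giving 0xD778.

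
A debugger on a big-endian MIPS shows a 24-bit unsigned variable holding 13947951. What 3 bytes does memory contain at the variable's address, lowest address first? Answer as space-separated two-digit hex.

D4 D4 2F

13947951 in hexadecimal, padded to 24 bits, is 0xD4D42F.
Split into bytes (most-significant first): D4 D4 2F.
Big-endian: lowest address holds the most-significant byte.
So the memory order matches the most-significant-first order: D4 D4 2F.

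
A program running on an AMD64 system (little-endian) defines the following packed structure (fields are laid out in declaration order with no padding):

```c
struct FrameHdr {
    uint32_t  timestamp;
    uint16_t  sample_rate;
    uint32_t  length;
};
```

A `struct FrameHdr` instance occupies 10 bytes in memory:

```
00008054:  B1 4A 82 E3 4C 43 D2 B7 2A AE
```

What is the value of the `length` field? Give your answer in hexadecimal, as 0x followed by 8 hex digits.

0xAE2AB7D2

`length` follows `timestamp` (4 B), `sample_rate` (2 B), so it starts at offset 4 + 2 = 6 and occupies 4 bytes.
Bytes at offsets 6..9: D2 B7 2A AE.
Little-endian: lowest address holds the least-significant byte.
Reassemble most-significant byte first: AE 2A B7 D2 → 0xAE2AB7D2.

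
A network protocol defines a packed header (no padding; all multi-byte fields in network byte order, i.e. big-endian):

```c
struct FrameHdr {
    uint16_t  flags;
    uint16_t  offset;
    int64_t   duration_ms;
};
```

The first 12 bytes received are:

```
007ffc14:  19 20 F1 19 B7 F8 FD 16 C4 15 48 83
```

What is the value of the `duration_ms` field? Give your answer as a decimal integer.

`duration_ms` follows `flags` (2 B), `offset` (2 B), so it starts at offset 2 + 2 = 4 and occupies 8 bytes.
Bytes at offsets 4..11: B7 F8 FD 16 C4 15 48 83.
Big-endian stores the most-significant byte at the lowest address.
The bytes are already most-significant first: 0xB7F8FD16C4154883.
Top bit is set, so as a signed 64-bit value this is 0xB7F8FD16C4154883 − 2^64 = -5190120296323659645.

-5190120296323659645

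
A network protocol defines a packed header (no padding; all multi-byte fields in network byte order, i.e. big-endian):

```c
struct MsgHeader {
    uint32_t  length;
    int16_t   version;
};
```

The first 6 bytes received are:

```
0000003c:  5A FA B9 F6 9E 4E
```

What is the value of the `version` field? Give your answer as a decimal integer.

-25010

`version` follows `length` (4 bytes), so it starts at byte offset 4 and occupies 2 bytes.
Bytes at offsets 4..5: 9E 4E.
Big-endian: lowest address holds the most-significant byte.
The bytes are already most-significant first: 0x9E4E.
Top bit is set, so as a signed 16-bit value this is 0x9E4E − 2^16 = -25010.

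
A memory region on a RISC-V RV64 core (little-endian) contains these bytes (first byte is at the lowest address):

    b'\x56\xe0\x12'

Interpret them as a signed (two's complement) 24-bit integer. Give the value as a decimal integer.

In little-endian order the low byte comes first in memory.
Reassemble most-significant byte first: 12 E0 56 → 0x12E056.
0x12E056 = 1237078.

1237078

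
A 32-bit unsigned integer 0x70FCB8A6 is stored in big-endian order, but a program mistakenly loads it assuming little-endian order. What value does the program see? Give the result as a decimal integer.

Stored big-endian, the bytes at ascending addresses are 70 FC B8 A6.
Read back as little-endian, the first byte is least significant, giving 0xA6B8FC70.
0xA6B8FC70 = 2797141104.

2797141104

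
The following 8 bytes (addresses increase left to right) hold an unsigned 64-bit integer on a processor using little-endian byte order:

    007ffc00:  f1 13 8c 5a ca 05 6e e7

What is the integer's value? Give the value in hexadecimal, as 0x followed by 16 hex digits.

0xE76E05CA5A8C13F1

In little-endian order the low byte comes first in memory.
Reassemble most-significant byte first: E7 6E 05 CA 5A 8C 13 F1 → 0xE76E05CA5A8C13F1.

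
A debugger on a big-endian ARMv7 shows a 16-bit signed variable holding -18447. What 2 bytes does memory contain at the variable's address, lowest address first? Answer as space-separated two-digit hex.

Two's complement of -18447 in 16 bits: 18447 = 0x480F; invert → 0xB7F0; add 1 → 0xB7F1.
Split into bytes (most-significant first): B7 F1.
In big-endian order the high byte comes first in memory.
So the memory order matches the most-significant-first order: B7 F1.

B7 F1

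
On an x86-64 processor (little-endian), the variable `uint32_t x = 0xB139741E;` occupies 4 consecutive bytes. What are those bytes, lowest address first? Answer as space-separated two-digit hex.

1E 74 39 B1

Split into bytes (most-significant first): B1 39 74 1E.
Little-endian stores the least-significant byte at the lowest address.
So at ascending addresses the bytes are 1E 74 39 B1.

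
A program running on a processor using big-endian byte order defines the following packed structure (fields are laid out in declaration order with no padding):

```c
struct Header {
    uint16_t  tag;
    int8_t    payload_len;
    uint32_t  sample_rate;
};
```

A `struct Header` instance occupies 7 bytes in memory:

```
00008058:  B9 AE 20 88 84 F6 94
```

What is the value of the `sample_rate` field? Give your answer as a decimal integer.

2290415252

`sample_rate` follows `tag` (2 B), `payload_len` (1 B), so it starts at offset 2 + 1 = 3 and occupies 4 bytes.
Bytes at offsets 3..6: 88 84 F6 94.
Big-endian stores the most-significant byte at the lowest address.
The bytes are already most-significant first: 0x8884F694.
0x8884F694 = 2290415252.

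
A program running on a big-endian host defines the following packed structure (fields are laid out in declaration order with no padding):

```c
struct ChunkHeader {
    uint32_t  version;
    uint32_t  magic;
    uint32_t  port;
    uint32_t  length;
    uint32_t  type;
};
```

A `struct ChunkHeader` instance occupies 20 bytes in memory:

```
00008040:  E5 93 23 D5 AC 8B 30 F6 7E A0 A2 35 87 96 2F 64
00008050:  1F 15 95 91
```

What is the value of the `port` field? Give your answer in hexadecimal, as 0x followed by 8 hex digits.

0x7EA0A235

`port` follows `version` (4 B), `magic` (4 B), so it starts at offset 4 + 4 = 8 and occupies 4 bytes.
Bytes at offsets 8..11: 7E A0 A2 35.
Big-endian: lowest address holds the most-significant byte.
The bytes are already most-significant first: 0x7EA0A235.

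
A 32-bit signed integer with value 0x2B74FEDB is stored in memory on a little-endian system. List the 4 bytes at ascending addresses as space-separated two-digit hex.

Split into bytes (most-significant first): 2B 74 FE DB.
Little-endian: lowest address holds the least-significant byte.
So at ascending addresses the bytes are DB FE 74 2B.

DB FE 74 2B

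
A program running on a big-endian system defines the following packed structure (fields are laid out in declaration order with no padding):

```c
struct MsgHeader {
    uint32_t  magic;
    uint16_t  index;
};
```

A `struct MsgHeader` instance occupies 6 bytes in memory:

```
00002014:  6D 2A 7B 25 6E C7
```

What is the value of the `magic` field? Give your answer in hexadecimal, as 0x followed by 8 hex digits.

`magic` is the first field, at byte offset 0, occupying 4 bytes.
Bytes at offsets 0..3: 6D 2A 7B 25.
Big-endian stores the most-significant byte at the lowest address.
The bytes are already most-significant first: 0x6D2A7B25.

0x6D2A7B25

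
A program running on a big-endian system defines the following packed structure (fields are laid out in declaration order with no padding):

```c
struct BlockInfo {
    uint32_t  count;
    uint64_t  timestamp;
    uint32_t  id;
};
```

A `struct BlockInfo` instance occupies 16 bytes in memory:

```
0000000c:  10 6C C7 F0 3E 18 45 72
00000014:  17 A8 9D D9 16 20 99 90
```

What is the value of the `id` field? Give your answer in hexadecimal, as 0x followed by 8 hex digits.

0x16209990

`id` follows `count` (4 B), `timestamp` (8 B), so it starts at offset 4 + 8 = 12 and occupies 4 bytes.
Bytes at offsets 12..15: 16 20 99 90.
Big-endian stores the most-significant byte at the lowest address.
The bytes are already most-significant first: 0x16209990.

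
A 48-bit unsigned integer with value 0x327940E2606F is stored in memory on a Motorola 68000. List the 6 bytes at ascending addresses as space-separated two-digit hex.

32 79 40 E2 60 6F

Split into bytes (most-significant first): 32 79 40 E2 60 6F.
Big-endian: lowest address holds the most-significant byte.
So the memory order matches the most-significant-first order: 32 79 40 E2 60 6F.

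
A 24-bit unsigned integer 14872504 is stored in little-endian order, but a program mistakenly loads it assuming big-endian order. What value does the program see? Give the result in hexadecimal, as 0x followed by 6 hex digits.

0xB8EFE2

14872504 in 24-bit hexadecimal is 0xE2EFB8.
Stored little-endian, the bytes at ascending addresses are B8 EF E2.
Read back as big-endian, the last byte is least significant, giving 0xB8EFE2.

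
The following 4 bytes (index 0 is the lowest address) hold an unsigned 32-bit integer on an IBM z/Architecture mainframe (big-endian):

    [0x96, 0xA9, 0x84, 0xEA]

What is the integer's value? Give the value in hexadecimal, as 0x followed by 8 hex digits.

Big-endian: lowest address holds the most-significant byte.
The bytes are already most-significant first: 0x96A984EA.

0x96A984EA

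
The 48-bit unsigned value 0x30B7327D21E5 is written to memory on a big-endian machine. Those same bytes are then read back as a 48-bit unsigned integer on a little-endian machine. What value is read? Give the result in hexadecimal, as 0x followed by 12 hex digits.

Stored big-endian, the bytes at ascending addresses are 30 B7 32 7D 21 E5.
Read back as little-endian, the first byte is least significant, giving 0xE5217D32B730.

0xE5217D32B730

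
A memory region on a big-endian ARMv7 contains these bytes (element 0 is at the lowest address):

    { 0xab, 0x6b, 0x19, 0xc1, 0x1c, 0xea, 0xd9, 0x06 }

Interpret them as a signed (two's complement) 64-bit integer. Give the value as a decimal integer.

-6094749353511298810

In big-endian order the high byte comes first in memory.
The bytes are already most-significant first: 0xAB6B19C11CEAD906.
Top bit is set, so as a signed 64-bit value this is 0xAB6B19C11CEAD906 − 2^64 = -6094749353511298810.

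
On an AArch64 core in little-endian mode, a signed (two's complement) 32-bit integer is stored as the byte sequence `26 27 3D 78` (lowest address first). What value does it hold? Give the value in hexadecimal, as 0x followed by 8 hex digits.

Little-endian: lowest address holds the least-significant byte.
Reassemble most-significant byte first: 78 3D 27 26 → 0x783D2726.

0x783D2726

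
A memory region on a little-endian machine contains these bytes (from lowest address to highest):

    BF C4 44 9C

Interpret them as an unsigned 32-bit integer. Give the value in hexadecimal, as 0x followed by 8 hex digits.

Little-endian: lowest address holds the least-significant byte.
Reassemble most-significant byte first: 9C 44 C4 BF → 0x9C44C4BF.

0x9C44C4BF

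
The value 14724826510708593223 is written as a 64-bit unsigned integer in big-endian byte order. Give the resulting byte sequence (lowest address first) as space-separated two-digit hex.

CC 59 17 B2 2E 0A 52 47

14724826510708593223 in hexadecimal, padded to 64 bits, is 0xCC5917B22E0A5247.
Split into bytes (most-significant first): CC 59 17 B2 2E 0A 52 47.
In big-endian order the high byte comes first in memory.
So the memory order matches the most-significant-first order: CC 59 17 B2 2E 0A 52 47.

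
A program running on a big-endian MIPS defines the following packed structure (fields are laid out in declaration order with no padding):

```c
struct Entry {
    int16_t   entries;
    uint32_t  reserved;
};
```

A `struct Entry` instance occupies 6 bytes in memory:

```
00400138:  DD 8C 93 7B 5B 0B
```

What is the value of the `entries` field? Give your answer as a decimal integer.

`entries` is the first field, at byte offset 0, occupying 2 bytes.
Bytes at offsets 0..1: DD 8C.
Big-endian: lowest address holds the most-significant byte.
The bytes are already most-significant first: 0xDD8C.
Top bit is set, so as a signed 16-bit value this is 0xDD8C − 2^16 = -8820.

-8820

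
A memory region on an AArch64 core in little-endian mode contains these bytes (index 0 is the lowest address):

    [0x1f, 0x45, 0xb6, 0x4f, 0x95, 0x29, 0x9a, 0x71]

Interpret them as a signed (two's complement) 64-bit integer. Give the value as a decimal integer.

In little-endian order the low byte comes first in memory.
Reassemble most-significant byte first: 71 9A 29 95 4F B6 45 1F → 0x719A29954FB6451F.
0x719A29954FB6451F = 8185900993963509023.

8185900993963509023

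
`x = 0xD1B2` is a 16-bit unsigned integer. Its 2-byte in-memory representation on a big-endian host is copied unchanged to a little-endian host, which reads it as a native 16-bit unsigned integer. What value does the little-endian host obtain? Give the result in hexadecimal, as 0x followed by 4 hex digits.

0xB2D1

Stored big-endian, the bytes at ascending addresses are D1 B2.
Read back as little-endian, the first byte is least significant, giving 0xB2D1.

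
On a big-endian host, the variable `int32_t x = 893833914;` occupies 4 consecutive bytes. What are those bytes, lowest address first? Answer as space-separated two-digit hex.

893833914 in hexadecimal, padded to 32 bits, is 0x3546D2BA.
Split into bytes (most-significant first): 35 46 D2 BA.
Big-endian: lowest address holds the most-significant byte.
So the memory order matches the most-significant-first order: 35 46 D2 BA.

35 46 D2 BA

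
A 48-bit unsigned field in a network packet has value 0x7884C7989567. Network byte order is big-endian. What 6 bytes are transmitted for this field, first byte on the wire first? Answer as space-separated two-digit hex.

Split into bytes (most-significant first): 78 84 C7 98 95 67.
Big-endian stores the most-significant byte at the lowest address.
So the memory order matches the most-significant-first order: 78 84 C7 98 95 67.

78 84 C7 98 95 67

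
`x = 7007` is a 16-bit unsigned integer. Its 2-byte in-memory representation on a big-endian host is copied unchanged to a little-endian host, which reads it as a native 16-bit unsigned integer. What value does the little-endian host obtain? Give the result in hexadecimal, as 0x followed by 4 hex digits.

0x5F1B

7007 in 16-bit hexadecimal is 0x1B5F.
Stored big-endian, the bytes at ascending addresses are 1B 5F.
Read back as little-endian, the first byte is least significant, giving 0x5F1B.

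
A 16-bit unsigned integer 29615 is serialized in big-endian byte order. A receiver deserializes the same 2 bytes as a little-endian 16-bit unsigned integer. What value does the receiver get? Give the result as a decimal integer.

44915

29615 in 16-bit hexadecimal is 0x73AF.
Stored big-endian, the bytes at ascending addresses are 73 AF.
Read back as little-endian, the first byte is least significant, giving 0xAF73.
0xAF73 = 44915.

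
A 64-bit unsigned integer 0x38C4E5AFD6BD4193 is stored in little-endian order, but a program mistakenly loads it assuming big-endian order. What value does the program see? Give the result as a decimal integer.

Stored little-endian, the bytes at ascending addresses are 93 41 BD D6 AF E5 C4 38.
Read back as big-endian, the last byte is least significant, giving 0x9341BDD6AFE5C438.
0x9341BDD6AFE5C438 = 10610970926833321016.

10610970926833321016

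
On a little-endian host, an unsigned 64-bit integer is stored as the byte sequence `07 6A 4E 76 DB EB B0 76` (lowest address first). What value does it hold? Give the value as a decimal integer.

In little-endian order the low byte comes first in memory.
Reassemble most-significant byte first: 76 B0 EB DB 76 4E 6A 07 → 0x76B0EBDB764E6A07.
0x76B0EBDB764E6A07 = 8552595020191787527.

8552595020191787527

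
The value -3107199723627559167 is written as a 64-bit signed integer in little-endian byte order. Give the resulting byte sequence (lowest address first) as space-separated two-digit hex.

Two's complement of -3107199723627559167 in 64 bits: 3107199723627559167 = 0x2B1EFDAF9D0338FF; invert → 0xD4E1025062FCC700; add 1 → 0xD4E1025062FCC701.
Split into bytes (most-significant first): D4 E1 02 50 62 FC C7 01.
In little-endian order the low byte comes first in memory.
So at ascending addresses the bytes are 01 C7 FC 62 50 02 E1 D4.

01 C7 FC 62 50 02 E1 D4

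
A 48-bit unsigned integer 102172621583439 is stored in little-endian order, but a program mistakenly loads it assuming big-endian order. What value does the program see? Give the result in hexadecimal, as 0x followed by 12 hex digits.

102172621583439 in 48-bit hexadecimal is 0x5CECEAD0B44F.
Stored little-endian, the bytes at ascending addresses are 4F B4 D0 EA EC 5C.
Read back as big-endian, the last byte is least significant, giving 0x4FB4D0EAEC5C.

0x4FB4D0EAEC5C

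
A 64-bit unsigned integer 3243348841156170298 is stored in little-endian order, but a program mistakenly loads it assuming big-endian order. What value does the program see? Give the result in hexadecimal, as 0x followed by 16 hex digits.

3243348841156170298 in 64-bit hexadecimal is 0x2D02B09647C9D23A.
Stored little-endian, the bytes at ascending addresses are 3A D2 C9 47 96 B0 02 2D.
Read back as big-endian, the last byte is least significant, giving 0x3AD2C94796B0022D.

0x3AD2C94796B0022D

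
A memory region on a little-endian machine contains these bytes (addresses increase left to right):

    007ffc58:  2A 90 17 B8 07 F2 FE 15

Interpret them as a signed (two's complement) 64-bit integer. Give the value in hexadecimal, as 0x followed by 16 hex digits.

In little-endian order the low byte comes first in memory.
Reassemble most-significant byte first: 15 FE F2 07 B8 17 90 2A → 0x15FEF207B817902A.

0x15FEF207B817902A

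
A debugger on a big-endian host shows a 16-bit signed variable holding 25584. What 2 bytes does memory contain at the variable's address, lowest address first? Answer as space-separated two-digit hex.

25584 in hexadecimal, padded to 16 bits, is 0x63F0.
Split into bytes (most-significant first): 63 F0.
Big-endian stores the most-significant byte at the lowest address.
So the memory order matches the most-significant-first order: 63 F0.

63 F0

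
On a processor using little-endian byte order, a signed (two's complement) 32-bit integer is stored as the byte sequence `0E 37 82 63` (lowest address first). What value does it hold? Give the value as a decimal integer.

1669478158

Little-endian: lowest address holds the least-significant byte.
Reassemble most-significant byte first: 63 82 37 0E → 0x6382370E.
0x6382370E = 1669478158.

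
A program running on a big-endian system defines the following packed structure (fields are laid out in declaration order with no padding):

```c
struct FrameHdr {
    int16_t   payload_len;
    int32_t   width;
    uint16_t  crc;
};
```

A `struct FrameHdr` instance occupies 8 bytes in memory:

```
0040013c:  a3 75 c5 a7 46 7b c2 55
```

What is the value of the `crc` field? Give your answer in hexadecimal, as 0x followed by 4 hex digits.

0xC255

`crc` follows `payload_len` (2 B), `width` (4 B), so it starts at offset 2 + 4 = 6 and occupies 2 bytes.
Bytes at offsets 6..7: C2 55.
In big-endian order the high byte comes first in memory.
The bytes are already most-significant first: 0xC255.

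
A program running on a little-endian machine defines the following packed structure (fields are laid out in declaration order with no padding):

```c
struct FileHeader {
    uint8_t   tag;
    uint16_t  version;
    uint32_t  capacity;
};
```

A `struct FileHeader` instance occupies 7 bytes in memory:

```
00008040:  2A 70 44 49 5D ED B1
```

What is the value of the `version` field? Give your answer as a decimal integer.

`version` follows `tag` (1 byte), so it starts at byte offset 1 and occupies 2 bytes.
Bytes at offsets 1..2: 70 44.
Little-endian: lowest address holds the least-significant byte.
Reassemble most-significant byte first: 44 70 → 0x4470.
0x4470 = 17520.

17520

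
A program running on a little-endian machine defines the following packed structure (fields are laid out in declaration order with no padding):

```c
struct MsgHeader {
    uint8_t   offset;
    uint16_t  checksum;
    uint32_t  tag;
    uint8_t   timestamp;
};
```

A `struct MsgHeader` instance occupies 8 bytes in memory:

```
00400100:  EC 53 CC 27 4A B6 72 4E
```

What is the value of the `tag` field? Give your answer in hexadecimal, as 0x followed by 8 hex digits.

`tag` follows `offset` (1 B), `checksum` (2 B), so it starts at offset 1 + 2 = 3 and occupies 4 bytes.
Bytes at offsets 3..6: 27 4A B6 72.
In little-endian order the low byte comes first in memory.
Reassemble most-significant byte first: 72 B6 4A 27 → 0x72B64A27.

0x72B64A27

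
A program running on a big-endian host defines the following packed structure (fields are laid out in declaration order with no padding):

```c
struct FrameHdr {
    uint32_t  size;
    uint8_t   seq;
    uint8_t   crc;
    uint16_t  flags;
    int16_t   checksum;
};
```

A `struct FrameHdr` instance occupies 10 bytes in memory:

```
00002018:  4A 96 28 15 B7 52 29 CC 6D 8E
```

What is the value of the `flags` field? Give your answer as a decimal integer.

10700

`flags` follows `size` (4 B), `seq` (1 B), `crc` (1 B), so it starts at offset 4 + 1 + 1 = 6 and occupies 2 bytes.
Bytes at offsets 6..7: 29 CC.
Big-endian: lowest address holds the most-significant byte.
The bytes are already most-significant first: 0x29CC.
0x29CC = 10700.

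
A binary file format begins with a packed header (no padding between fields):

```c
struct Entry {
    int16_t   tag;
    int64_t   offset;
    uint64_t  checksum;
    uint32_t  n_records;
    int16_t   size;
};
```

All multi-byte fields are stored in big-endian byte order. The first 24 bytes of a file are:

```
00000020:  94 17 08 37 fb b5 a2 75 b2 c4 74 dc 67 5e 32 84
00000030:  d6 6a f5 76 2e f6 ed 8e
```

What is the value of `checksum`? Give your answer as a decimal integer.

8420719057548138090

`checksum` follows `tag` (2 B), `offset` (8 B), so it starts at offset 2 + 8 = 10 and occupies 8 bytes.
Bytes at offsets 10..17: 74 DC 67 5E 32 84 D6 6A.
Big-endian stores the most-significant byte at the lowest address.
The bytes are already most-significant first: 0x74DC675E3284D66A.
0x74DC675E3284D66A = 8420719057548138090.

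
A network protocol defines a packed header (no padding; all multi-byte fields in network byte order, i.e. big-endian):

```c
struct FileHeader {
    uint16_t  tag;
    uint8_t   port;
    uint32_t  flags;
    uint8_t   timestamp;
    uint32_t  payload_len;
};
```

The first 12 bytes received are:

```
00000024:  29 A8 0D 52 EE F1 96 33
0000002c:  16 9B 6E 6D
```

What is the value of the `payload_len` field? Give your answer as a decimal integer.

379285101

`payload_len` follows `tag` (2 B), `port` (1 B), `flags` (4 B), `timestamp` (1 B), so it starts at offset 2 + 1 + 4 + 1 = 8 and occupies 4 bytes.
Bytes at offsets 8..11: 16 9B 6E 6D.
In big-endian order the high byte comes first in memory.
The bytes are already most-significant first: 0x169B6E6D.
0x169B6E6D = 379285101.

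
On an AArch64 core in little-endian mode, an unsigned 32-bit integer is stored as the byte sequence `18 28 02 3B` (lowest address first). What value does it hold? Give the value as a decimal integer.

Little-endian stores the least-significant byte at the lowest address.
Reassemble most-significant byte first: 3B 02 28 18 → 0x3B022818.
0x3B022818 = 989997080.

989997080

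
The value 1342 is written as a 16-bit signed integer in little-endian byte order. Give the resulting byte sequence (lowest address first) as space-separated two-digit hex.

1342 in hexadecimal, padded to 16 bits, is 0x053E.
Split into bytes (most-significant first): 05 3E.
Little-endian stores the least-significant byte at the lowest address.
So at ascending addresses the bytes are 3E 05.

3E 05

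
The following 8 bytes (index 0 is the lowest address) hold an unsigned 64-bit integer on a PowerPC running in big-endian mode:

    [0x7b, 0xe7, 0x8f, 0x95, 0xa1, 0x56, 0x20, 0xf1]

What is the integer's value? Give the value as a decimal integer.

Big-endian stores the most-significant byte at the lowest address.
The bytes are already most-significant first: 0x7BE78F95A15620F1.
0x7BE78F95A15620F1 = 8928262659104973041.

8928262659104973041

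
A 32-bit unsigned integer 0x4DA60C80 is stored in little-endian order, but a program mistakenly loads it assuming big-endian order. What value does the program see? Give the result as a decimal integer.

2148312653

Stored little-endian, the bytes at ascending addresses are 80 0C A6 4D.
Read back as big-endian, the last byte is least significant, giving 0x800CA64D.
0x800CA64D = 2148312653.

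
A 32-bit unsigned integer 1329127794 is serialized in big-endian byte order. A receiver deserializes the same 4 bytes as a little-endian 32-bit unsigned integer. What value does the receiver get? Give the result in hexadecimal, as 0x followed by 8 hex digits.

0x72E1384F

1329127794 in 32-bit hexadecimal is 0x4F38E172.
Stored big-endian, the bytes at ascending addresses are 4F 38 E1 72.
Read back as little-endian, the first byte is least significant, giving 0x72E1384F.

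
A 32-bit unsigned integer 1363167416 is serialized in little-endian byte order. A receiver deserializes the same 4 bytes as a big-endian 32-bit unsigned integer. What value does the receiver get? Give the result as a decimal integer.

1363167416 in 32-bit hexadecimal is 0x514048B8.
Stored little-endian, the bytes at ascending addresses are B8 48 40 51.
Read back as big-endian, the last byte is least significant, giving 0xB8484051.
0xB8484051 = 3091742801.

3091742801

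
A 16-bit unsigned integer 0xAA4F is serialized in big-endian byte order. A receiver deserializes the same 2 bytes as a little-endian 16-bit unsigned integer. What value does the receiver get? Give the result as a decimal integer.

Stored big-endian, the bytes at ascending addresses are AA 4F.
Read back as little-endian, the first byte is least significant, giving 0x4FAA.
0x4FAA = 20394.

20394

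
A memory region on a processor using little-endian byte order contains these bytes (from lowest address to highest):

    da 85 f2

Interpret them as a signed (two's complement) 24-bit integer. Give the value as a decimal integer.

-883238

Little-endian: lowest address holds the least-significant byte.
Reassemble most-significant byte first: F2 85 DA → 0xF285DA.
Top bit is set, so as a signed 24-bit value this is 0xF285DA − 2^24 = -883238.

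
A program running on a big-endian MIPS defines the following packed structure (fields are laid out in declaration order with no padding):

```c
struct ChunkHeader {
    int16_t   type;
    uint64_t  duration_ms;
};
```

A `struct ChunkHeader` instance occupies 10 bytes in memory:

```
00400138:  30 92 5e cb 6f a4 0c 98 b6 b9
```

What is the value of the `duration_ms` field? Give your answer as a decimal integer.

`duration_ms` follows `type` (2 bytes), so it starts at byte offset 2 and occupies 8 bytes.
Bytes at offsets 2..9: 5E CB 6F A4 0C 98 B6 B9.
In big-endian order the high byte comes first in memory.
The bytes are already most-significant first: 0x5ECB6FA40C98B6B9.
0x5ECB6FA40C98B6B9 = 6830676010214143673.

6830676010214143673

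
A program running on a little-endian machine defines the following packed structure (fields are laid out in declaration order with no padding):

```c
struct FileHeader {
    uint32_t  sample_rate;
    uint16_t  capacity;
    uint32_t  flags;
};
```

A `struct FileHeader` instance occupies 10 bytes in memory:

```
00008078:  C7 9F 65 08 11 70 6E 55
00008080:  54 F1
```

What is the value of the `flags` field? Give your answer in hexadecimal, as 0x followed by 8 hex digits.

0xF154556E

`flags` follows `sample_rate` (4 B), `capacity` (2 B), so it starts at offset 4 + 2 = 6 and occupies 4 bytes.
Bytes at offsets 6..9: 6E 55 54 F1.
Little-endian: lowest address holds the least-significant byte.
Reassemble most-significant byte first: F1 54 55 6E → 0xF154556E.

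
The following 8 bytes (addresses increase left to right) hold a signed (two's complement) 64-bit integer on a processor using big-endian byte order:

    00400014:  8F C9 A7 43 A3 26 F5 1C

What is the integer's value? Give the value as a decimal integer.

-8085747747025128164

Big-endian stores the most-significant byte at the lowest address.
The bytes are already most-significant first: 0x8FC9A743A326F51C.
Top bit is set, so as a signed 64-bit value this is 0x8FC9A743A326F51C − 2^64 = -8085747747025128164.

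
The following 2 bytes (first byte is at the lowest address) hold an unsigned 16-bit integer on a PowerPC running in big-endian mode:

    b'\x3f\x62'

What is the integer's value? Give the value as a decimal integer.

Big-endian stores the most-significant byte at the lowest address.
The bytes are already most-significant first: 0x3F62.
0x3F62 = 16226.

16226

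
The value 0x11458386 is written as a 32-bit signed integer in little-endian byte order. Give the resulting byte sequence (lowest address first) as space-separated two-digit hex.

86 83 45 11

Split into bytes (most-significant first): 11 45 83 86.
In little-endian order the low byte comes first in memory.
So at ascending addresses the bytes are 86 83 45 11.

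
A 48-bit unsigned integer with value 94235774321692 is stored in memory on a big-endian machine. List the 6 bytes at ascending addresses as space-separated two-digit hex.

94235774321692 in hexadecimal, padded to 48 bits, is 0x55B4F9DA841C.
Split into bytes (most-significant first): 55 B4 F9 DA 84 1C.
Big-endian stores the most-significant byte at the lowest address.
So the memory order matches the most-significant-first order: 55 B4 F9 DA 84 1C.

55 B4 F9 DA 84 1C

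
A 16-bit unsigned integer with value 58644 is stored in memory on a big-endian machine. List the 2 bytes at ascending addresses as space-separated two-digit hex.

E5 14

58644 in hexadecimal, padded to 16 bits, is 0xE514.
Split into bytes (most-significant first): E5 14.
Big-endian: lowest address holds the most-significant byte.
So the memory order matches the most-significant-first order: E5 14.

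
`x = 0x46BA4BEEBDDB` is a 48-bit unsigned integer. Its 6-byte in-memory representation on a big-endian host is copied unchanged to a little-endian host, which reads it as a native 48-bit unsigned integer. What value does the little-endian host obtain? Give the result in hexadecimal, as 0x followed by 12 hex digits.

Stored big-endian, the bytes at ascending addresses are 46 BA 4B EE BD DB.
Read back as little-endian, the first byte is least significant, giving 0xDBBDEE4BBA46.

0xDBBDEE4BBA46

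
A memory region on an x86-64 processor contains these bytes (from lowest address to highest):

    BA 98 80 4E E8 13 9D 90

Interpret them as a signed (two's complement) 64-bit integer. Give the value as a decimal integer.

-8026237072433964870

In little-endian order the low byte comes first in memory.
Reassemble most-significant byte first: 90 9D 13 E8 4E 80 98 BA → 0x909D13E84E8098BA.
Top bit is set, so as a signed 64-bit value this is 0x909D13E84E8098BA − 2^64 = -8026237072433964870.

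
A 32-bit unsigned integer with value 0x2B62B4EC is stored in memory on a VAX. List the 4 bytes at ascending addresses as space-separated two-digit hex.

EC B4 62 2B

Split into bytes (most-significant first): 2B 62 B4 EC.
In little-endian order the low byte comes first in memory.
So at ascending addresses the bytes are EC B4 62 2B.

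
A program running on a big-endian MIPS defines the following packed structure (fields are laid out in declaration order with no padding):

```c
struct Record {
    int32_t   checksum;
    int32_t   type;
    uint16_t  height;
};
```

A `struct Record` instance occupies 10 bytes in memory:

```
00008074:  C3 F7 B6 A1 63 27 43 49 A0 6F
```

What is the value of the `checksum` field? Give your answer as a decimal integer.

`checksum` is the first field, at byte offset 0, occupying 4 bytes.
Bytes at offsets 0..3: C3 F7 B6 A1.
Big-endian: lowest address holds the most-significant byte.
The bytes are already most-significant first: 0xC3F7B6A1.
Top bit is set, so as a signed 32-bit value this is 0xC3F7B6A1 − 2^32 = -1007176031.

-1007176031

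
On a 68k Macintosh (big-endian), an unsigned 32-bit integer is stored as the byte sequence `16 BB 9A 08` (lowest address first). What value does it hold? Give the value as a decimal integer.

381393416

Big-endian stores the most-significant byte at the lowest address.
The bytes are already most-significant first: 0x16BB9A08.
0x16BB9A08 = 381393416.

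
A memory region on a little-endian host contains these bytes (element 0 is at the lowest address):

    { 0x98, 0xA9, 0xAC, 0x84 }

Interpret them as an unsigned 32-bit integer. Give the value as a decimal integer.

Little-endian: lowest address holds the least-significant byte.
Reassemble most-significant byte first: 84 AC A9 98 → 0x84ACA998.
0x84ACA998 = 2225908120.

2225908120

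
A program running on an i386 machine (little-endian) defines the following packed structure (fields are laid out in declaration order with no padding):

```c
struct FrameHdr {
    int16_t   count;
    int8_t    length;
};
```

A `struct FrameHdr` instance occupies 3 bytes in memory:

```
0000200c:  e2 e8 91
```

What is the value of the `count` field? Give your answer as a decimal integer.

-5918

`count` is the first field, at byte offset 0, occupying 2 bytes.
Bytes at offsets 0..1: E2 E8.
In little-endian order the low byte comes first in memory.
Reassemble most-significant byte first: E8 E2 → 0xE8E2.
Top bit is set, so as a signed 16-bit value this is 0xE8E2 − 2^16 = -5918.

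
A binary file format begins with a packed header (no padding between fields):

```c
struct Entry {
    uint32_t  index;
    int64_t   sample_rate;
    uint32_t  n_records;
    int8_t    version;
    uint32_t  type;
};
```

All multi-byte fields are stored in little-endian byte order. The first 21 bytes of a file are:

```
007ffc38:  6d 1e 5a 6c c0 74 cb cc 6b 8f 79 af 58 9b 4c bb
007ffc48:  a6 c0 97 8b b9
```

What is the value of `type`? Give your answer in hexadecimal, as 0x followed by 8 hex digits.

0xB98B97C0

`type` follows `index` (4 B), `sample_rate` (8 B), `n_records` (4 B), `version` (1 B), so it starts at offset 4 + 8 + 4 + 1 = 17 and occupies 4 bytes.
Bytes at offsets 17..20: C0 97 8B B9.
Little-endian: lowest address holds the least-significant byte.
Reassemble most-significant byte first: B9 8B 97 C0 → 0xB98B97C0.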